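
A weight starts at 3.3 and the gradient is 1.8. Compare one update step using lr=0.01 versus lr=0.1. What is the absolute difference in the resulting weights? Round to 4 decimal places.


With lr=0.01: w_new = 3.3 - 0.01 * 1.8 = 3.282
With lr=0.1: w_new = 3.3 - 0.1 * 1.8 = 3.12
Absolute difference = |3.282 - 3.12|
= 0.1620

0.1620


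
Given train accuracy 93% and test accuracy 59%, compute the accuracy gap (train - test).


Gap = train_accuracy - test_accuracy
= 93 - 59
= 34%
This large gap strongly indicates overfitting.

34


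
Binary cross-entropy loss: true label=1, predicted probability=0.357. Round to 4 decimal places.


For y=1: Loss = -log(p)
= -log(0.357)
= -(-1.03)
= 1.0300

1.0300


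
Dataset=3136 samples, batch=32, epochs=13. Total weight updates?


Iterations per epoch = 3136 / 32 = 98
Total updates = iterations_per_epoch * epochs
= 98 * 13
= 1274

1274


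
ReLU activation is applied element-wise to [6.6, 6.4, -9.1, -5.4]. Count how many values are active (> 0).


ReLU(x) = max(0, x) for each element:
ReLU(6.6) = 6.6
ReLU(6.4) = 6.4
ReLU(-9.1) = 0
ReLU(-5.4) = 0
Active neurons (>0): 2

2


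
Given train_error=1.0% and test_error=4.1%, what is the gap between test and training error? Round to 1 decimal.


Generalization gap = test_error - train_error
= 4.1 - 1.0
= 3.1%
A moderate gap.

3.1


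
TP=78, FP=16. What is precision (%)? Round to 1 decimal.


Precision = TP / (TP + FP) * 100
= 78 / (78 + 16)
= 78 / 94
= 0.8298
= 83.0%

83.0


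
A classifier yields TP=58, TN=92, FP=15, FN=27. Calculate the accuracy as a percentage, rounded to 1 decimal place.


Accuracy = (TP + TN) / (TP + TN + FP + FN) * 100
= (58 + 92) / (58 + 92 + 15 + 27)
= 150 / 192
= 0.7812
= 78.1%

78.1


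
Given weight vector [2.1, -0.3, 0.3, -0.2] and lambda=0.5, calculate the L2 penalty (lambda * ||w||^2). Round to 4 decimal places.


Squaring each weight:
2.1^2 = 4.41
(-0.3)^2 = 0.09
0.3^2 = 0.09
(-0.2)^2 = 0.04
Sum of squares = 4.63
Penalty = 0.5 * 4.63 = 2.3150

2.3150


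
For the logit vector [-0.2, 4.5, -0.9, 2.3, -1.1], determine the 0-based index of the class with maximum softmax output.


Softmax is a monotonic transformation, so it preserves the argmax.
We need to find the index of the maximum logit.
Index 0: -0.2
Index 1: 4.5
Index 2: -0.9
Index 3: 2.3
Index 4: -1.1
Maximum logit = 4.5 at index 1

1


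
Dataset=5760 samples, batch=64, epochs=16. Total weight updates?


Iterations per epoch = 5760 / 64 = 90
Total updates = iterations_per_epoch * epochs
= 90 * 16
= 1440

1440


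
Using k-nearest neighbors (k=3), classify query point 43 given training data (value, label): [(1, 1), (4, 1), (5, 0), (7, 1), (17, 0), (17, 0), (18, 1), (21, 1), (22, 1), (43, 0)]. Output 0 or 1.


Distances from query 43:
Point 43 (class 0): distance = 0
Point 22 (class 1): distance = 21
Point 21 (class 1): distance = 22
K=3 nearest neighbors: classes = [0, 1, 1]
Votes for class 1: 2 / 3
Majority vote => class 1

1


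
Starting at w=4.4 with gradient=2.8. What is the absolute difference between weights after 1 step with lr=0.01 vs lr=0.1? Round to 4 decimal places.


With lr=0.01: w_new = 4.4 - 0.01 * 2.8 = 4.372
With lr=0.1: w_new = 4.4 - 0.1 * 2.8 = 4.12
Absolute difference = |4.372 - 4.12|
= 0.2520

0.2520


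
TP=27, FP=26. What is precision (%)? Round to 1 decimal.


Precision = TP / (TP + FP) * 100
= 27 / (27 + 26)
= 27 / 53
= 0.5094
= 50.9%

50.9


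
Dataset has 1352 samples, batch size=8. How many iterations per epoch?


Iterations per epoch = dataset_size / batch_size
= 1352 / 8
= 169

169


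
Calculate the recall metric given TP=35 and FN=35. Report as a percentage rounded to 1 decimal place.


Recall = TP / (TP + FN) * 100
= 35 / (35 + 35)
= 35 / 70
= 0.5
= 50.0%

50.0


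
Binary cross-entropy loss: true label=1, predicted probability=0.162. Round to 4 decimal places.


For y=1: Loss = -log(p)
= -log(0.162)
= -(-1.8202)
= 1.8202

1.8202


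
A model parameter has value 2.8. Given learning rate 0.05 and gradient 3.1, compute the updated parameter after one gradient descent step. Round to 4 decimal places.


w_new = w_old - lr * gradient
= 2.8 - 0.05 * 3.1
= 2.8 - (0.155)
= 2.6450

2.6450


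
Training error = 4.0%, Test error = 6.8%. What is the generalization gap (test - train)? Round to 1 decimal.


Generalization gap = test_error - train_error
= 6.8 - 4.0
= 2.8%
A moderate gap.

2.8


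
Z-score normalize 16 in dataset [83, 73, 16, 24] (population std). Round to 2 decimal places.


Mean = (83 + 73 + 16 + 24) / 4 = 49.0
Variance = sum((x_i - mean)^2) / n = 861.5
Std = sqrt(861.5) = 29.3513
Z = (x - mean) / std
= (16 - 49.0) / 29.3513
= -33.0 / 29.3513
= -1.12

-1.12


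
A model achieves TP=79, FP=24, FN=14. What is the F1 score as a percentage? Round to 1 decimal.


Precision = TP / (TP + FP) = 79 / 103 = 0.767
Recall = TP / (TP + FN) = 79 / 93 = 0.8495
F1 = 2 * P * R / (P + R)
= 2 * 0.767 * 0.8495 / (0.767 + 0.8495)
= 1.3031 / 1.6165
= 0.8061
As percentage: 80.6%

80.6


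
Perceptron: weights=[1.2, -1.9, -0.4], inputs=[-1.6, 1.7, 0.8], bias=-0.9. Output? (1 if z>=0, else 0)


z = w . x + b
= 1.2*-1.6 + -1.9*1.7 + -0.4*0.8 + -0.9
= -1.92 + -3.23 + -0.32 + -0.9
= -5.47 + -0.9
= -6.37
Since z = -6.37 < 0, output = 0

0


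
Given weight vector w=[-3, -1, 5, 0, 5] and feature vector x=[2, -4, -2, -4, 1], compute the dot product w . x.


Element-wise products:
-3 * 2 = -6
-1 * -4 = 4
5 * -2 = -10
0 * -4 = 0
5 * 1 = 5
Sum = -6 + 4 + -10 + 0 + 5
= -7

-7


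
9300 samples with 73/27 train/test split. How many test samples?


Train samples = 9300 * 73% = 6789
Test samples = 9300 - 6789
= 2511

2511


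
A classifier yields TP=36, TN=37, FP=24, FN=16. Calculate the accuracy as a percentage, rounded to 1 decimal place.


Accuracy = (TP + TN) / (TP + TN + FP + FN) * 100
= (36 + 37) / (36 + 37 + 24 + 16)
= 73 / 113
= 0.646
= 64.6%

64.6


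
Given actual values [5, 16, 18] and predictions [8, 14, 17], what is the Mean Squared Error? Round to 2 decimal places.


Differences: [-3, 2, 1]
Squared errors: [9, 4, 1]
Sum of squared errors = 14
MSE = 14 / 3 = 4.67

4.67


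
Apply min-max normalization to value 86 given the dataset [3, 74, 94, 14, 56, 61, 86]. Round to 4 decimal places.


Min = 3, Max = 94
Range = 94 - 3 = 91
Scaled = (x - min) / (max - min)
= (86 - 3) / 91
= 83 / 91
= 0.9121

0.9121


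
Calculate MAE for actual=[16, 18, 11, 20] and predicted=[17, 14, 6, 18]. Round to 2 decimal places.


Absolute errors: [1, 4, 5, 2]
Sum of absolute errors = 12
MAE = 12 / 4 = 3.00

3.00


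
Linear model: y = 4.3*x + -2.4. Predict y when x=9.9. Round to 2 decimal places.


y = 4.3 * 9.9 + (-2.4)
= 42.57 + (-2.4)
= 40.17

40.17


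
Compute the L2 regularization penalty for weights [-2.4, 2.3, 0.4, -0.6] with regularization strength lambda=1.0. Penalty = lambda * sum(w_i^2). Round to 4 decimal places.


Squaring each weight:
(-2.4)^2 = 5.76
2.3^2 = 5.29
0.4^2 = 0.16
(-0.6)^2 = 0.36
Sum of squares = 11.57
Penalty = 1.0 * 11.57 = 11.5700

11.5700


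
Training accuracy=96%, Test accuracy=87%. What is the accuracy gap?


Gap = train_accuracy - test_accuracy
= 96 - 87
= 9%
This moderate gap may indicate mild overfitting.

9


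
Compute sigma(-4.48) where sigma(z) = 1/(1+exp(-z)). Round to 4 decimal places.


sigmoid(z) = 1 / (1 + exp(-z))
exp(-(-4.48)) = exp(4.48) = 88.2347
1 + 88.2347 = 89.2347
1 / 89.2347 = 0.0112

0.0112


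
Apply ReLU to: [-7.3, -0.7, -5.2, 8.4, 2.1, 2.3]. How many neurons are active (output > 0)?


ReLU(x) = max(0, x) for each element:
ReLU(-7.3) = 0
ReLU(-0.7) = 0
ReLU(-5.2) = 0
ReLU(8.4) = 8.4
ReLU(2.1) = 2.1
ReLU(2.3) = 2.3
Active neurons (>0): 3

3


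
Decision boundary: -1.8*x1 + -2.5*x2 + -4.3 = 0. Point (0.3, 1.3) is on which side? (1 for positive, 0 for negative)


Compute -1.8 * 0.3 + -2.5 * 1.3 + -4.3
= -0.54 + -3.25 + -4.3
= -8.09
Since -8.09 < 0, the point is on the negative side.

0


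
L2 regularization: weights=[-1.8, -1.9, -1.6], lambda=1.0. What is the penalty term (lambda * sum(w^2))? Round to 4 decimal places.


Squaring each weight:
(-1.8)^2 = 3.24
(-1.9)^2 = 3.61
(-1.6)^2 = 2.56
Sum of squares = 9.41
Penalty = 1.0 * 9.41 = 9.4100

9.4100


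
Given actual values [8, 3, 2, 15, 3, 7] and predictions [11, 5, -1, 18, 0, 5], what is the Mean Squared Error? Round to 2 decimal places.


Differences: [-3, -2, 3, -3, 3, 2]
Squared errors: [9, 4, 9, 9, 9, 4]
Sum of squared errors = 44
MSE = 44 / 6 = 7.33

7.33


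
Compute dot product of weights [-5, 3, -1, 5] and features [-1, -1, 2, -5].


Element-wise products:
-5 * -1 = 5
3 * -1 = -3
-1 * 2 = -2
5 * -5 = -25
Sum = 5 + -3 + -2 + -25
= -25

-25


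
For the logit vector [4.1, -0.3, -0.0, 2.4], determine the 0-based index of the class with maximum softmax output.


Softmax is a monotonic transformation, so it preserves the argmax.
We need to find the index of the maximum logit.
Index 0: 4.1
Index 1: -0.3
Index 2: -0.0
Index 3: 2.4
Maximum logit = 4.1 at index 0

0


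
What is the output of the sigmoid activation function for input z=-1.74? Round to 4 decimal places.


sigmoid(z) = 1 / (1 + exp(-z))
exp(-(-1.74)) = exp(1.74) = 5.6973
1 + 5.6973 = 6.6973
1 / 6.6973 = 0.1493

0.1493


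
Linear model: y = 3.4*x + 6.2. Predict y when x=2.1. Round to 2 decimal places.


y = 3.4 * 2.1 + (6.2)
= 7.14 + (6.2)
= 13.34

13.34


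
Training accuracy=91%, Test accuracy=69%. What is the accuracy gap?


Gap = train_accuracy - test_accuracy
= 91 - 69
= 22%
This large gap strongly indicates overfitting.

22


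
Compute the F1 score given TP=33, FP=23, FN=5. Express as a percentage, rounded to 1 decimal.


Precision = TP / (TP + FP) = 33 / 56 = 0.5893
Recall = TP / (TP + FN) = 33 / 38 = 0.8684
F1 = 2 * P * R / (P + R)
= 2 * 0.5893 * 0.8684 / (0.5893 + 0.8684)
= 1.0235 / 1.4577
= 0.7021
As percentage: 70.2%

70.2


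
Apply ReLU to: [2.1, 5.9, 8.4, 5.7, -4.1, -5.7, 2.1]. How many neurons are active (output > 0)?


ReLU(x) = max(0, x) for each element:
ReLU(2.1) = 2.1
ReLU(5.9) = 5.9
ReLU(8.4) = 8.4
ReLU(5.7) = 5.7
ReLU(-4.1) = 0
ReLU(-5.7) = 0
ReLU(2.1) = 2.1
Active neurons (>0): 5

5


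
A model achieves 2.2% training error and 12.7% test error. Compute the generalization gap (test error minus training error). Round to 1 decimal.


Generalization gap = test_error - train_error
= 12.7 - 2.2
= 10.5%
A large gap suggests overfitting.

10.5


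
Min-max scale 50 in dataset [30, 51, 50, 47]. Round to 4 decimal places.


Min = 30, Max = 51
Range = 51 - 30 = 21
Scaled = (x - min) / (max - min)
= (50 - 30) / 21
= 20 / 21
= 0.9524

0.9524


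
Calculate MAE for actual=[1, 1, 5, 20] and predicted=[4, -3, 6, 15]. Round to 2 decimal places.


Absolute errors: [3, 4, 1, 5]
Sum of absolute errors = 13
MAE = 13 / 4 = 3.25

3.25


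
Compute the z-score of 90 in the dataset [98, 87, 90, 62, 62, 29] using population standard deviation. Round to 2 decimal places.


Mean = (98 + 87 + 90 + 62 + 62 + 29) / 6 = 71.3333
Variance = sum((x_i - mean)^2) / n = 545.2222
Std = sqrt(545.2222) = 23.35
Z = (x - mean) / std
= (90 - 71.3333) / 23.35
= 18.6667 / 23.35
= 0.80

0.80


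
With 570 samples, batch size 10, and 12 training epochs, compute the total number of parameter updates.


Iterations per epoch = 570 / 10 = 57
Total updates = iterations_per_epoch * epochs
= 57 * 12
= 684

684


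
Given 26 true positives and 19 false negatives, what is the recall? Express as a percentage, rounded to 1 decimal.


Recall = TP / (TP + FN) * 100
= 26 / (26 + 19)
= 26 / 45
= 0.5778
= 57.8%

57.8


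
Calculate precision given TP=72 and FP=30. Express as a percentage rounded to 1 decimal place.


Precision = TP / (TP + FP) * 100
= 72 / (72 + 30)
= 72 / 102
= 0.7059
= 70.6%

70.6


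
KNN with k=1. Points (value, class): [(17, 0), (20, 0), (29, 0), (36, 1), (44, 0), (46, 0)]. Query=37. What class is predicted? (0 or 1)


Distances from query 37:
Point 36 (class 1): distance = 1
K=1 nearest neighbors: classes = [1]
Votes for class 1: 1 / 1
Majority vote => class 1

1


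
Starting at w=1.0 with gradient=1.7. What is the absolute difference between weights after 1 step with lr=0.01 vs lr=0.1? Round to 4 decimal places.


With lr=0.01: w_new = 1.0 - 0.01 * 1.7 = 0.983
With lr=0.1: w_new = 1.0 - 0.1 * 1.7 = 0.83
Absolute difference = |0.983 - 0.83|
= 0.1530

0.1530


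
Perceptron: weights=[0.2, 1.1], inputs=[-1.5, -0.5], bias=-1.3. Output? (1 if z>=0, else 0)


z = w . x + b
= 0.2*-1.5 + 1.1*-0.5 + -1.3
= -0.3 + -0.55 + -1.3
= -0.85 + -1.3
= -2.15
Since z = -2.15 < 0, output = 0

0


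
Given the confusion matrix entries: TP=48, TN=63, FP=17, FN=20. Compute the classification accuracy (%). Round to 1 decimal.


Accuracy = (TP + TN) / (TP + TN + FP + FN) * 100
= (48 + 63) / (48 + 63 + 17 + 20)
= 111 / 148
= 0.75
= 75.0%

75.0


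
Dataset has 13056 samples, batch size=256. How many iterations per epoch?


Iterations per epoch = dataset_size / batch_size
= 13056 / 256
= 51

51


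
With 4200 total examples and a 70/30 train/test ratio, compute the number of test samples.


Train samples = 4200 * 70% = 2940
Test samples = 4200 - 2940
= 1260

1260


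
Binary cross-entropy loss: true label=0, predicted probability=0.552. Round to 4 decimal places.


For y=0: Loss = -log(1-p)
= -log(1 - 0.552)
= -log(0.448)
= -(-0.803)
= 0.8030

0.8030


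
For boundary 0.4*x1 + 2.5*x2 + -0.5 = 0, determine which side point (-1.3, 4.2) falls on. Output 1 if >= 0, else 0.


Compute 0.4 * -1.3 + 2.5 * 4.2 + -0.5
= -0.52 + 10.5 + -0.5
= 9.48
Since 9.48 >= 0, the point is on the positive side.

1


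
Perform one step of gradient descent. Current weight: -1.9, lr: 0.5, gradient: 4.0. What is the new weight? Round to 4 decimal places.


w_new = w_old - lr * gradient
= -1.9 - 0.5 * 4.0
= -1.9 - (2.0)
= -3.9000

-3.9000


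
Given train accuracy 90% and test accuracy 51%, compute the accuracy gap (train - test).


Gap = train_accuracy - test_accuracy
= 90 - 51
= 39%
This large gap strongly indicates overfitting.

39


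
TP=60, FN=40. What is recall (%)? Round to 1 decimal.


Recall = TP / (TP + FN) * 100
= 60 / (60 + 40)
= 60 / 100
= 0.6
= 60.0%

60.0


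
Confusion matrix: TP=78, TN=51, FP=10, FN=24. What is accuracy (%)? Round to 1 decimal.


Accuracy = (TP + TN) / (TP + TN + FP + FN) * 100
= (78 + 51) / (78 + 51 + 10 + 24)
= 129 / 163
= 0.7914
= 79.1%

79.1


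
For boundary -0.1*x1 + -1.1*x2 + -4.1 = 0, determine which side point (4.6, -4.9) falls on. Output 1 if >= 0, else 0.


Compute -0.1 * 4.6 + -1.1 * -4.9 + -4.1
= -0.46 + 5.39 + -4.1
= 0.83
Since 0.83 >= 0, the point is on the positive side.

1


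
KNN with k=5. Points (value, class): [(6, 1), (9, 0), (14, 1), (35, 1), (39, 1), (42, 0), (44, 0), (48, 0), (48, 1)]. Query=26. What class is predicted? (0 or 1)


Distances from query 26:
Point 35 (class 1): distance = 9
Point 14 (class 1): distance = 12
Point 39 (class 1): distance = 13
Point 42 (class 0): distance = 16
Point 9 (class 0): distance = 17
K=5 nearest neighbors: classes = [1, 1, 1, 0, 0]
Votes for class 1: 3 / 5
Majority vote => class 1

1


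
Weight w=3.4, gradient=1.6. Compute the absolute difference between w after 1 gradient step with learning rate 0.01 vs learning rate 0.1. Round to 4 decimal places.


With lr=0.01: w_new = 3.4 - 0.01 * 1.6 = 3.384
With lr=0.1: w_new = 3.4 - 0.1 * 1.6 = 3.24
Absolute difference = |3.384 - 3.24|
= 0.1440

0.1440


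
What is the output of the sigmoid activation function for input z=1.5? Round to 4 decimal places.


sigmoid(z) = 1 / (1 + exp(-z))
exp(-(1.5)) = exp(-1.5) = 0.2231
1 + 0.2231 = 1.2231
1 / 1.2231 = 0.8176

0.8176


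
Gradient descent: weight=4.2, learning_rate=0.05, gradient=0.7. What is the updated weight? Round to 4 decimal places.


w_new = w_old - lr * gradient
= 4.2 - 0.05 * 0.7
= 4.2 - (0.035)
= 4.1650

4.1650


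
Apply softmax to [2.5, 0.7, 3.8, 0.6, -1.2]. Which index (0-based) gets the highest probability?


Softmax is a monotonic transformation, so it preserves the argmax.
We need to find the index of the maximum logit.
Index 0: 2.5
Index 1: 0.7
Index 2: 3.8
Index 3: 0.6
Index 4: -1.2
Maximum logit = 3.8 at index 2

2


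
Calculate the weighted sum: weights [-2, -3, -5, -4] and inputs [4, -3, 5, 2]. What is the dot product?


Element-wise products:
-2 * 4 = -8
-3 * -3 = 9
-5 * 5 = -25
-4 * 2 = -8
Sum = -8 + 9 + -25 + -8
= -32

-32


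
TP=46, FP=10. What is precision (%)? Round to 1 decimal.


Precision = TP / (TP + FP) * 100
= 46 / (46 + 10)
= 46 / 56
= 0.8214
= 82.1%

82.1


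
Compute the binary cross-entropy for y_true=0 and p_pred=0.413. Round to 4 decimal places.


For y=0: Loss = -log(1-p)
= -log(1 - 0.413)
= -log(0.587)
= -(-0.5327)
= 0.5327

0.5327


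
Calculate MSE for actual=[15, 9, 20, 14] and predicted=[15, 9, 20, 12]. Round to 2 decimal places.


Differences: [0, 0, 0, 2]
Squared errors: [0, 0, 0, 4]
Sum of squared errors = 4
MSE = 4 / 4 = 1.00

1.00


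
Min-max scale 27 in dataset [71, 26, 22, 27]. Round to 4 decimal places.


Min = 22, Max = 71
Range = 71 - 22 = 49
Scaled = (x - min) / (max - min)
= (27 - 22) / 49
= 5 / 49
= 0.1020

0.1020


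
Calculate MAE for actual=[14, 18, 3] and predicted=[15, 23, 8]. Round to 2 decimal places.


Absolute errors: [1, 5, 5]
Sum of absolute errors = 11
MAE = 11 / 3 = 3.67

3.67


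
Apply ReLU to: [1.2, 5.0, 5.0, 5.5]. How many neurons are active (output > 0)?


ReLU(x) = max(0, x) for each element:
ReLU(1.2) = 1.2
ReLU(5.0) = 5.0
ReLU(5.0) = 5.0
ReLU(5.5) = 5.5
Active neurons (>0): 4

4


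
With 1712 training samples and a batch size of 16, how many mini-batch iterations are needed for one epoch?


Iterations per epoch = dataset_size / batch_size
= 1712 / 16
= 107

107


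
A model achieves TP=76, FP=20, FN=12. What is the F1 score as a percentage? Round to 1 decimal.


Precision = TP / (TP + FP) = 76 / 96 = 0.7917
Recall = TP / (TP + FN) = 76 / 88 = 0.8636
F1 = 2 * P * R / (P + R)
= 2 * 0.7917 * 0.8636 / (0.7917 + 0.8636)
= 1.3674 / 1.6553
= 0.8261
As percentage: 82.6%

82.6


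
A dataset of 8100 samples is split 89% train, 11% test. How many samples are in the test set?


Train samples = 8100 * 89% = 7209
Test samples = 8100 - 7209
= 891

891


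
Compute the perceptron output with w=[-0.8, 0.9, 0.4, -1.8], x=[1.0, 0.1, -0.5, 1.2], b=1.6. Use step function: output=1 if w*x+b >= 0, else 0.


z = w . x + b
= -0.8*1.0 + 0.9*0.1 + 0.4*-0.5 + -1.8*1.2 + 1.6
= -0.8 + 0.09 + -0.2 + -2.16 + 1.6
= -3.07 + 1.6
= -1.47
Since z = -1.47 < 0, output = 0

0


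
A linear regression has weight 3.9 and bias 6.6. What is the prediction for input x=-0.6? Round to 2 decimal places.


y = 3.9 * -0.6 + (6.6)
= -2.34 + (6.6)
= 4.26

4.26


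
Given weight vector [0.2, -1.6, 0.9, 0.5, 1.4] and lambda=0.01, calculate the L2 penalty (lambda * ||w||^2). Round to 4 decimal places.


Squaring each weight:
0.2^2 = 0.04
(-1.6)^2 = 2.56
0.9^2 = 0.81
0.5^2 = 0.25
1.4^2 = 1.96
Sum of squares = 5.62
Penalty = 0.01 * 5.62 = 0.0562

0.0562


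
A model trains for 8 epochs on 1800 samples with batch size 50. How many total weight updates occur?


Iterations per epoch = 1800 / 50 = 36
Total updates = iterations_per_epoch * epochs
= 36 * 8
= 288

288


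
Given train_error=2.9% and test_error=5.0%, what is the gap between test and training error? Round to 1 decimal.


Generalization gap = test_error - train_error
= 5.0 - 2.9
= 2.1%
A moderate gap.

2.1


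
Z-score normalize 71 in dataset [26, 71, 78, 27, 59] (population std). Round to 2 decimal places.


Mean = (26 + 71 + 78 + 27 + 59) / 5 = 52.2
Variance = sum((x_i - mean)^2) / n = 477.36
Std = sqrt(477.36) = 21.8486
Z = (x - mean) / std
= (71 - 52.2) / 21.8486
= 18.8 / 21.8486
= 0.86

0.86


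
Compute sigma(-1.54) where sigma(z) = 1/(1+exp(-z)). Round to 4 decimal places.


sigmoid(z) = 1 / (1 + exp(-z))
exp(-(-1.54)) = exp(1.54) = 4.6646
1 + 4.6646 = 5.6646
1 / 5.6646 = 0.1765

0.1765


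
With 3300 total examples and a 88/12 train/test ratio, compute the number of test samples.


Train samples = 3300 * 88% = 2904
Test samples = 3300 - 2904
= 396

396


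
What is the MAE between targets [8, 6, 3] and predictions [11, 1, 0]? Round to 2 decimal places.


Absolute errors: [3, 5, 3]
Sum of absolute errors = 11
MAE = 11 / 3 = 3.67

3.67


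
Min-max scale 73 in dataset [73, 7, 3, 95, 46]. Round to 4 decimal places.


Min = 3, Max = 95
Range = 95 - 3 = 92
Scaled = (x - min) / (max - min)
= (73 - 3) / 92
= 70 / 92
= 0.7609

0.7609


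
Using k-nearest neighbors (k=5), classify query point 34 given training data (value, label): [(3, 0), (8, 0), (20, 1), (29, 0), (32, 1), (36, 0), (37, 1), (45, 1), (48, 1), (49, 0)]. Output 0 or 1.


Distances from query 34:
Point 36 (class 0): distance = 2
Point 32 (class 1): distance = 2
Point 37 (class 1): distance = 3
Point 29 (class 0): distance = 5
Point 45 (class 1): distance = 11
K=5 nearest neighbors: classes = [0, 1, 1, 0, 1]
Votes for class 1: 3 / 5
Majority vote => class 1

1


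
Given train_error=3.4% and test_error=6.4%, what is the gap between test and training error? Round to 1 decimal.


Generalization gap = test_error - train_error
= 6.4 - 3.4
= 3.0%
A moderate gap.

3.0


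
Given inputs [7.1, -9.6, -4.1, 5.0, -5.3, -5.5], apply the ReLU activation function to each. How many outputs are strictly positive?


ReLU(x) = max(0, x) for each element:
ReLU(7.1) = 7.1
ReLU(-9.6) = 0
ReLU(-4.1) = 0
ReLU(5.0) = 5.0
ReLU(-5.3) = 0
ReLU(-5.5) = 0
Active neurons (>0): 2

2


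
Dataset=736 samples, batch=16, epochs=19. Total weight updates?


Iterations per epoch = 736 / 16 = 46
Total updates = iterations_per_epoch * epochs
= 46 * 19
= 874

874


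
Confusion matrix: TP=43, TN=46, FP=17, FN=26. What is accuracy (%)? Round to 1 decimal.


Accuracy = (TP + TN) / (TP + TN + FP + FN) * 100
= (43 + 46) / (43 + 46 + 17 + 26)
= 89 / 132
= 0.6742
= 67.4%

67.4


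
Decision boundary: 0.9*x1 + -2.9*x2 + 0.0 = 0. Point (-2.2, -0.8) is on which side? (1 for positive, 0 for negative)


Compute 0.9 * -2.2 + -2.9 * -0.8 + 0.0
= -1.98 + 2.32 + 0.0
= 0.34
Since 0.34 >= 0, the point is on the positive side.

1


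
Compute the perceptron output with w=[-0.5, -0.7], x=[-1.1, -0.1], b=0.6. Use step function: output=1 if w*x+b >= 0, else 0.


z = w . x + b
= -0.5*-1.1 + -0.7*-0.1 + 0.6
= 0.55 + 0.07 + 0.6
= 0.62 + 0.6
= 1.22
Since z = 1.22 >= 0, output = 1

1


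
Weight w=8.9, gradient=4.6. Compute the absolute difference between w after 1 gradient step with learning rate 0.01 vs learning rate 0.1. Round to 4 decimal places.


With lr=0.01: w_new = 8.9 - 0.01 * 4.6 = 8.854
With lr=0.1: w_new = 8.9 - 0.1 * 4.6 = 8.44
Absolute difference = |8.854 - 8.44|
= 0.4140

0.4140


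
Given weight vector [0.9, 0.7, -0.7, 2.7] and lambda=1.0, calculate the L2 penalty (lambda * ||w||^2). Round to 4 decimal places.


Squaring each weight:
0.9^2 = 0.81
0.7^2 = 0.49
(-0.7)^2 = 0.49
2.7^2 = 7.29
Sum of squares = 9.08
Penalty = 1.0 * 9.08 = 9.0800

9.0800


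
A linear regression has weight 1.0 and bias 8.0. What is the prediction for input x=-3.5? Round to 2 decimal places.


y = 1.0 * -3.5 + (8.0)
= -3.5 + (8.0)
= 4.50

4.50


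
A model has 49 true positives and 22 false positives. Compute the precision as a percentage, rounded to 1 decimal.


Precision = TP / (TP + FP) * 100
= 49 / (49 + 22)
= 49 / 71
= 0.6901
= 69.0%

69.0


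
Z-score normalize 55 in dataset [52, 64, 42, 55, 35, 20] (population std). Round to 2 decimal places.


Mean = (52 + 64 + 42 + 55 + 35 + 20) / 6 = 44.6667
Variance = sum((x_i - mean)^2) / n = 207.2222
Std = sqrt(207.2222) = 14.3952
Z = (x - mean) / std
= (55 - 44.6667) / 14.3952
= 10.3333 / 14.3952
= 0.72

0.72


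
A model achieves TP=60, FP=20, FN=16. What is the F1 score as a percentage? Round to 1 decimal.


Precision = TP / (TP + FP) = 60 / 80 = 0.75
Recall = TP / (TP + FN) = 60 / 76 = 0.7895
F1 = 2 * P * R / (P + R)
= 2 * 0.75 * 0.7895 / (0.75 + 0.7895)
= 1.1842 / 1.5395
= 0.7692
As percentage: 76.9%

76.9


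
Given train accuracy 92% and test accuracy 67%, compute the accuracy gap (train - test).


Gap = train_accuracy - test_accuracy
= 92 - 67
= 25%
This large gap strongly indicates overfitting.

25


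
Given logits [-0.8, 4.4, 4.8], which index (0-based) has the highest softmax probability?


Softmax is a monotonic transformation, so it preserves the argmax.
We need to find the index of the maximum logit.
Index 0: -0.8
Index 1: 4.4
Index 2: 4.8
Maximum logit = 4.8 at index 2

2


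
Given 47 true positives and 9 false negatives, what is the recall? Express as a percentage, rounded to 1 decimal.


Recall = TP / (TP + FN) * 100
= 47 / (47 + 9)
= 47 / 56
= 0.8393
= 83.9%

83.9


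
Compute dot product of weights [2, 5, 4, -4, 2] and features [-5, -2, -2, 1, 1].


Element-wise products:
2 * -5 = -10
5 * -2 = -10
4 * -2 = -8
-4 * 1 = -4
2 * 1 = 2
Sum = -10 + -10 + -8 + -4 + 2
= -30

-30


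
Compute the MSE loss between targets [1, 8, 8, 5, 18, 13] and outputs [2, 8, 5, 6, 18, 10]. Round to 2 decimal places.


Differences: [-1, 0, 3, -1, 0, 3]
Squared errors: [1, 0, 9, 1, 0, 9]
Sum of squared errors = 20
MSE = 20 / 6 = 3.33

3.33


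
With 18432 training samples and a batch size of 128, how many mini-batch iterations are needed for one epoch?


Iterations per epoch = dataset_size / batch_size
= 18432 / 128
= 144

144


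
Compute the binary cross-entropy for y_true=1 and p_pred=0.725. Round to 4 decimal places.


For y=1: Loss = -log(p)
= -log(0.725)
= -(-0.3216)
= 0.3216

0.3216


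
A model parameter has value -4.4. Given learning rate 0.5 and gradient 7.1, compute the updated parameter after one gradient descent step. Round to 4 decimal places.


w_new = w_old - lr * gradient
= -4.4 - 0.5 * 7.1
= -4.4 - (3.55)
= -7.9500

-7.9500


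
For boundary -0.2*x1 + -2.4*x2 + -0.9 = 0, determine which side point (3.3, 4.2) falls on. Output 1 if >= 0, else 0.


Compute -0.2 * 3.3 + -2.4 * 4.2 + -0.9
= -0.66 + -10.08 + -0.9
= -11.64
Since -11.64 < 0, the point is on the negative side.

0


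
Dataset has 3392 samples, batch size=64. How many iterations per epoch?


Iterations per epoch = dataset_size / batch_size
= 3392 / 64
= 53

53


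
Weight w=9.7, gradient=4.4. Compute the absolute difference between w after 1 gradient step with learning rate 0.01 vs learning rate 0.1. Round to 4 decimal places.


With lr=0.01: w_new = 9.7 - 0.01 * 4.4 = 9.656
With lr=0.1: w_new = 9.7 - 0.1 * 4.4 = 9.26
Absolute difference = |9.656 - 9.26|
= 0.3960

0.3960


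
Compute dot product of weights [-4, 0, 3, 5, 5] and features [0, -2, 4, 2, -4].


Element-wise products:
-4 * 0 = 0
0 * -2 = 0
3 * 4 = 12
5 * 2 = 10
5 * -4 = -20
Sum = 0 + 0 + 12 + 10 + -20
= 2

2


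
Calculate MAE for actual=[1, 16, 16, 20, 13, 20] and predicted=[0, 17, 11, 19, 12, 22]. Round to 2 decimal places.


Absolute errors: [1, 1, 5, 1, 1, 2]
Sum of absolute errors = 11
MAE = 11 / 6 = 1.83

1.83


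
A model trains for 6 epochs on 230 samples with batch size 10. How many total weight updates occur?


Iterations per epoch = 230 / 10 = 23
Total updates = iterations_per_epoch * epochs
= 23 * 6
= 138

138


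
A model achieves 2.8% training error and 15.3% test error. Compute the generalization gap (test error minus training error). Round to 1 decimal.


Generalization gap = test_error - train_error
= 15.3 - 2.8
= 12.5%
A large gap suggests overfitting.

12.5


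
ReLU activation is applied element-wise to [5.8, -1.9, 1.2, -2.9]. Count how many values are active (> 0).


ReLU(x) = max(0, x) for each element:
ReLU(5.8) = 5.8
ReLU(-1.9) = 0
ReLU(1.2) = 1.2
ReLU(-2.9) = 0
Active neurons (>0): 2

2


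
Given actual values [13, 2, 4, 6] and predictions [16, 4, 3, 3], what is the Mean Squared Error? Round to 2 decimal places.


Differences: [-3, -2, 1, 3]
Squared errors: [9, 4, 1, 9]
Sum of squared errors = 23
MSE = 23 / 4 = 5.75

5.75


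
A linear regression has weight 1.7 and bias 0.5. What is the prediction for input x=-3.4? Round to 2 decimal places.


y = 1.7 * -3.4 + (0.5)
= -5.78 + (0.5)
= -5.28

-5.28


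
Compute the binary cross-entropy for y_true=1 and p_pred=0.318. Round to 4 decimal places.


For y=1: Loss = -log(p)
= -log(0.318)
= -(-1.1457)
= 1.1457

1.1457


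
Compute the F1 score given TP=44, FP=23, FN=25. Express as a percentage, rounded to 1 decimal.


Precision = TP / (TP + FP) = 44 / 67 = 0.6567
Recall = TP / (TP + FN) = 44 / 69 = 0.6377
F1 = 2 * P * R / (P + R)
= 2 * 0.6567 * 0.6377 / (0.6567 + 0.6377)
= 0.8376 / 1.2944
= 0.6471
As percentage: 64.7%

64.7


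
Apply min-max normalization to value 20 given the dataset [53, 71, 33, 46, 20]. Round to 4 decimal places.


Min = 20, Max = 71
Range = 71 - 20 = 51
Scaled = (x - min) / (max - min)
= (20 - 20) / 51
= 0 / 51
= 0.0000

0.0000


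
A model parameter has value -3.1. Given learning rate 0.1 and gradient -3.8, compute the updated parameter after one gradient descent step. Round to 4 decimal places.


w_new = w_old - lr * gradient
= -3.1 - 0.1 * -3.8
= -3.1 - (-0.38)
= -2.7200

-2.7200


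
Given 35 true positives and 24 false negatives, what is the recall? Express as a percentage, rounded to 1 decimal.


Recall = TP / (TP + FN) * 100
= 35 / (35 + 24)
= 35 / 59
= 0.5932
= 59.3%

59.3


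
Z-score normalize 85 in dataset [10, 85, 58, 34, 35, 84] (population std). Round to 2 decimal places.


Mean = (10 + 85 + 58 + 34 + 35 + 84) / 6 = 51.0
Variance = sum((x_i - mean)^2) / n = 753.3333
Std = sqrt(753.3333) = 27.4469
Z = (x - mean) / std
= (85 - 51.0) / 27.4469
= 34.0 / 27.4469
= 1.24

1.24


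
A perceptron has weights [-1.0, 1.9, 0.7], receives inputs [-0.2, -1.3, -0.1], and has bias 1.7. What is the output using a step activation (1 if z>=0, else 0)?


z = w . x + b
= -1.0*-0.2 + 1.9*-1.3 + 0.7*-0.1 + 1.7
= 0.2 + -2.47 + -0.07 + 1.7
= -2.34 + 1.7
= -0.64
Since z = -0.64 < 0, output = 0

0


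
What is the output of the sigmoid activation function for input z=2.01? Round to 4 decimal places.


sigmoid(z) = 1 / (1 + exp(-z))
exp(-(2.01)) = exp(-2.01) = 0.134
1 + 0.134 = 1.134
1 / 1.134 = 0.8818

0.8818


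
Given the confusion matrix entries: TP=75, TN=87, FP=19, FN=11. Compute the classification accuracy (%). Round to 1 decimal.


Accuracy = (TP + TN) / (TP + TN + FP + FN) * 100
= (75 + 87) / (75 + 87 + 19 + 11)
= 162 / 192
= 0.8438
= 84.4%

84.4


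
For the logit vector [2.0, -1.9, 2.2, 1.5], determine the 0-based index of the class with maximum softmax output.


Softmax is a monotonic transformation, so it preserves the argmax.
We need to find the index of the maximum logit.
Index 0: 2.0
Index 1: -1.9
Index 2: 2.2
Index 3: 1.5
Maximum logit = 2.2 at index 2

2


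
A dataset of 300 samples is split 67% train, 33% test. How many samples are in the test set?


Train samples = 300 * 67% = 201
Test samples = 300 - 201
= 99

99


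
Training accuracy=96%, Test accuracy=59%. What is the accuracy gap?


Gap = train_accuracy - test_accuracy
= 96 - 59
= 37%
This large gap strongly indicates overfitting.

37


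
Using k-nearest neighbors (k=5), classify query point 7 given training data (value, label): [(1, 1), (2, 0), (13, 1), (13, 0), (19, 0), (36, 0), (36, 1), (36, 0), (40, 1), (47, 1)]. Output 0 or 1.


Distances from query 7:
Point 2 (class 0): distance = 5
Point 13 (class 0): distance = 6
Point 1 (class 1): distance = 6
Point 13 (class 1): distance = 6
Point 19 (class 0): distance = 12
K=5 nearest neighbors: classes = [0, 0, 1, 1, 0]
Votes for class 1: 2 / 5
Majority vote => class 0

0


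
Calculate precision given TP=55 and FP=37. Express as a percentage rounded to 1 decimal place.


Precision = TP / (TP + FP) * 100
= 55 / (55 + 37)
= 55 / 92
= 0.5978
= 59.8%

59.8


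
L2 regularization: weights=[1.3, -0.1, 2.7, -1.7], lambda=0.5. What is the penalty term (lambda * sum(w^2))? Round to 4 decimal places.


Squaring each weight:
1.3^2 = 1.69
(-0.1)^2 = 0.01
2.7^2 = 7.29
(-1.7)^2 = 2.89
Sum of squares = 11.88
Penalty = 0.5 * 11.88 = 5.9400

5.9400


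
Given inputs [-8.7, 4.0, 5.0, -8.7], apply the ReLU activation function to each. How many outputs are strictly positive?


ReLU(x) = max(0, x) for each element:
ReLU(-8.7) = 0
ReLU(4.0) = 4.0
ReLU(5.0) = 5.0
ReLU(-8.7) = 0
Active neurons (>0): 2

2


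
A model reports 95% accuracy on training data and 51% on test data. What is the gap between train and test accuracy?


Gap = train_accuracy - test_accuracy
= 95 - 51
= 44%
This large gap strongly indicates overfitting.

44


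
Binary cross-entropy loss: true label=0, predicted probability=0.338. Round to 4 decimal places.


For y=0: Loss = -log(1-p)
= -log(1 - 0.338)
= -log(0.662)
= -(-0.4125)
= 0.4125

0.4125


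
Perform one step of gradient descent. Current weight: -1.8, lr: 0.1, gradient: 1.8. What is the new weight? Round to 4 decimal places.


w_new = w_old - lr * gradient
= -1.8 - 0.1 * 1.8
= -1.8 - (0.18)
= -1.9800

-1.9800


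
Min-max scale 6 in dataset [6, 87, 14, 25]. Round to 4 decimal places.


Min = 6, Max = 87
Range = 87 - 6 = 81
Scaled = (x - min) / (max - min)
= (6 - 6) / 81
= 0 / 81
= 0.0000

0.0000


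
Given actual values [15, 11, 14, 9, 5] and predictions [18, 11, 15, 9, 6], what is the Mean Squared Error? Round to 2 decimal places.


Differences: [-3, 0, -1, 0, -1]
Squared errors: [9, 0, 1, 0, 1]
Sum of squared errors = 11
MSE = 11 / 5 = 2.20

2.20


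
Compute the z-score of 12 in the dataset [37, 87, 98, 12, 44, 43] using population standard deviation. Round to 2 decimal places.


Mean = (37 + 87 + 98 + 12 + 44 + 43) / 6 = 53.5
Variance = sum((x_i - mean)^2) / n = 882.9167
Std = sqrt(882.9167) = 29.7139
Z = (x - mean) / std
= (12 - 53.5) / 29.7139
= -41.5 / 29.7139
= -1.40

-1.40


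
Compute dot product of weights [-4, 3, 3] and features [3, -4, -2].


Element-wise products:
-4 * 3 = -12
3 * -4 = -12
3 * -2 = -6
Sum = -12 + -12 + -6
= -30

-30


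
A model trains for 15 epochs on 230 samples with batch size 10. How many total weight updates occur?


Iterations per epoch = 230 / 10 = 23
Total updates = iterations_per_epoch * epochs
= 23 * 15
= 345

345


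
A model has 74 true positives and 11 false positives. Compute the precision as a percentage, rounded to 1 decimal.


Precision = TP / (TP + FP) * 100
= 74 / (74 + 11)
= 74 / 85
= 0.8706
= 87.1%

87.1


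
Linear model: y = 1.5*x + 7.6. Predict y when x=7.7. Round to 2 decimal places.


y = 1.5 * 7.7 + (7.6)
= 11.55 + (7.6)
= 19.15

19.15


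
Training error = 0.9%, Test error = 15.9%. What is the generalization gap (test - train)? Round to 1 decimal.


Generalization gap = test_error - train_error
= 15.9 - 0.9
= 15.0%
A large gap suggests overfitting.

15.0


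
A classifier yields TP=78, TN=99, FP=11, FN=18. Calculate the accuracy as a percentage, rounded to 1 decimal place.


Accuracy = (TP + TN) / (TP + TN + FP + FN) * 100
= (78 + 99) / (78 + 99 + 11 + 18)
= 177 / 206
= 0.8592
= 85.9%

85.9


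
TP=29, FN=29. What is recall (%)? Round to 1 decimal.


Recall = TP / (TP + FN) * 100
= 29 / (29 + 29)
= 29 / 58
= 0.5
= 50.0%

50.0


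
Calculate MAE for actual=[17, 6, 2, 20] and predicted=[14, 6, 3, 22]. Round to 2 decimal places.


Absolute errors: [3, 0, 1, 2]
Sum of absolute errors = 6
MAE = 6 / 4 = 1.50

1.50


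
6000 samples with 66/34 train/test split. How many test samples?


Train samples = 6000 * 66% = 3960
Test samples = 6000 - 3960
= 2040

2040


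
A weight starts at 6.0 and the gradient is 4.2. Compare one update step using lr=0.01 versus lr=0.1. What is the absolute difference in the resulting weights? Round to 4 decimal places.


With lr=0.01: w_new = 6.0 - 0.01 * 4.2 = 5.958
With lr=0.1: w_new = 6.0 - 0.1 * 4.2 = 5.58
Absolute difference = |5.958 - 5.58|
= 0.3780

0.3780


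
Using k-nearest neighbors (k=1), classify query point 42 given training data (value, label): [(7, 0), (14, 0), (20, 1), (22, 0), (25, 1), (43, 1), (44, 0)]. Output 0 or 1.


Distances from query 42:
Point 43 (class 1): distance = 1
K=1 nearest neighbors: classes = [1]
Votes for class 1: 1 / 1
Majority vote => class 1

1


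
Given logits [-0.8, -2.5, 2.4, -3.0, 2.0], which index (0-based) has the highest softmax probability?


Softmax is a monotonic transformation, so it preserves the argmax.
We need to find the index of the maximum logit.
Index 0: -0.8
Index 1: -2.5
Index 2: 2.4
Index 3: -3.0
Index 4: 2.0
Maximum logit = 2.4 at index 2

2


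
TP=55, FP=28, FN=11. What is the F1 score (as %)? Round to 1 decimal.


Precision = TP / (TP + FP) = 55 / 83 = 0.6627
Recall = TP / (TP + FN) = 55 / 66 = 0.8333
F1 = 2 * P * R / (P + R)
= 2 * 0.6627 * 0.8333 / (0.6627 + 0.8333)
= 1.1044 / 1.496
= 0.7383
As percentage: 73.8%

73.8


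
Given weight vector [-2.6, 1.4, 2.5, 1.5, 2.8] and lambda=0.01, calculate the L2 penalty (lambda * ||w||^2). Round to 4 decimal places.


Squaring each weight:
(-2.6)^2 = 6.76
1.4^2 = 1.96
2.5^2 = 6.25
1.5^2 = 2.25
2.8^2 = 7.84
Sum of squares = 25.06
Penalty = 0.01 * 25.06 = 0.2506

0.2506


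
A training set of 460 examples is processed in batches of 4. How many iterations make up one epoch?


Iterations per epoch = dataset_size / batch_size
= 460 / 4
= 115

115


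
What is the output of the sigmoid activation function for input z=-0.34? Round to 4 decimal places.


sigmoid(z) = 1 / (1 + exp(-z))
exp(-(-0.34)) = exp(0.34) = 1.4049
1 + 1.4049 = 2.4049
1 / 2.4049 = 0.4158

0.4158


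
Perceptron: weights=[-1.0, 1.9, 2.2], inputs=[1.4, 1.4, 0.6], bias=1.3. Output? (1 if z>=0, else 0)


z = w . x + b
= -1.0*1.4 + 1.9*1.4 + 2.2*0.6 + 1.3
= -1.4 + 2.66 + 1.32 + 1.3
= 2.58 + 1.3
= 3.88
Since z = 3.88 >= 0, output = 1

1


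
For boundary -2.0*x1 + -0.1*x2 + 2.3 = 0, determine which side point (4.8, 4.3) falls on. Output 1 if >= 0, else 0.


Compute -2.0 * 4.8 + -0.1 * 4.3 + 2.3
= -9.6 + -0.43 + 2.3
= -7.73
Since -7.73 < 0, the point is on the negative side.

0


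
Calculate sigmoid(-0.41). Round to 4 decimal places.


sigmoid(z) = 1 / (1 + exp(-z))
exp(-(-0.41)) = exp(0.41) = 1.5068
1 + 1.5068 = 2.5068
1 / 2.5068 = 0.3989

0.3989


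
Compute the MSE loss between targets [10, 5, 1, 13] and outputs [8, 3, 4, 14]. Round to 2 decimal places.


Differences: [2, 2, -3, -1]
Squared errors: [4, 4, 9, 1]
Sum of squared errors = 18
MSE = 18 / 4 = 4.50

4.50


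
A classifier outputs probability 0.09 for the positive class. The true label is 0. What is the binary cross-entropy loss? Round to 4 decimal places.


For y=0: Loss = -log(1-p)
= -log(1 - 0.09)
= -log(0.91)
= -(-0.0943)
= 0.0943

0.0943


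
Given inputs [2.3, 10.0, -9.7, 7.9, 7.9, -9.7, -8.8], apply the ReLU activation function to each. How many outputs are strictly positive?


ReLU(x) = max(0, x) for each element:
ReLU(2.3) = 2.3
ReLU(10.0) = 10.0
ReLU(-9.7) = 0
ReLU(7.9) = 7.9
ReLU(7.9) = 7.9
ReLU(-9.7) = 0
ReLU(-8.8) = 0
Active neurons (>0): 4

4


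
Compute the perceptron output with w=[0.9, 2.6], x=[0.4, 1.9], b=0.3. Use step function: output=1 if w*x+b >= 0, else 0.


z = w . x + b
= 0.9*0.4 + 2.6*1.9 + 0.3
= 0.36 + 4.94 + 0.3
= 5.3 + 0.3
= 5.6
Since z = 5.6 >= 0, output = 1

1


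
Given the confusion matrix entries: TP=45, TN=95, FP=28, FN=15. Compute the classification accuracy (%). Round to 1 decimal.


Accuracy = (TP + TN) / (TP + TN + FP + FN) * 100
= (45 + 95) / (45 + 95 + 28 + 15)
= 140 / 183
= 0.765
= 76.5%

76.5
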